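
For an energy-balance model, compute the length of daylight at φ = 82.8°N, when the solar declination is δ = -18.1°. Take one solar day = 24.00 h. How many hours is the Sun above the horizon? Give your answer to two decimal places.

0.00 h

cos H₀ = −tan φ · tan δ = 2.5873 ≥ 1, so the Sun never rises (polar night) and H₀ = 0.
Daylight = 2H₀/(2π) × 24.00 h = (0.0000/π) × 24.00 = 0.00 h.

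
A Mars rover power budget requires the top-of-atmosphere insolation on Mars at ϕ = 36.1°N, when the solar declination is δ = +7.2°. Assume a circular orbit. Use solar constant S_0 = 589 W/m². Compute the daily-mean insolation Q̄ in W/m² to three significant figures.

Q̄ ≈ 173 W/m²

cos h₀ = −tan(+36.1°) tan(+7.200°) = -0.0921, h₀ = 1.6630 rad.
Bracket: h₀ sin ϕ sin δ + cos ϕ cos δ sin h₀ = 1.6630×0.58920×0.12533 + 0.80799×0.99211×0.99575 = 0.122803 + 0.798208 = 0.921011.
Q̄ = (S_0/π) × [bracket] = (589/π) × 0.921011 = 172.7 W/m².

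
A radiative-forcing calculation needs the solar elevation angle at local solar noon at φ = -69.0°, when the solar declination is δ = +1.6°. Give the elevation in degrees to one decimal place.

At local noon the hour angle is zero, so the zenith angle equals |φ − δ| = |-69.0° − (+1.600°)| = 70.600°.
Elevation = 90° − 70.600° = 19.4°.

19.4°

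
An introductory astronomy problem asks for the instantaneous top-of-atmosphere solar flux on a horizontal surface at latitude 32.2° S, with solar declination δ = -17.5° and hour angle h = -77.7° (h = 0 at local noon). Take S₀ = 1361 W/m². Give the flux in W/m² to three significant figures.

452 W/m²

cos θ_z = sin φ sin δ + cos φ cos δ cos h = 0.160239 + 0.171922 = 0.332161.
Flux = S₀ · cos θ_z = 1361 × 0.332161 = 452.1 W/m².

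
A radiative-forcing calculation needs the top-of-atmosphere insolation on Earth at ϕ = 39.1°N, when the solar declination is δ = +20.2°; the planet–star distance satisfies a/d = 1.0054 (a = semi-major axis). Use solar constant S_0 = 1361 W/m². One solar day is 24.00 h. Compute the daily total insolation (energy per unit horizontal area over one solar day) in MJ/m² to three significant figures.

cos h₀ = −tan(+39.1°) tan(+20.200°) = -0.2990, h₀ = 1.8744 rad.
Bracket: h₀ sin ϕ sin δ + cos ϕ cos δ sin h₀ = 1.8744×0.63068×0.34530 + 0.77605×0.93849×0.95425 = 0.408195 + 0.694995 = 1.103190.
Inverse-square distance factor (a/d)² = 1.0054² = 1.010829.
Q̄ = (S_0/π) × 1.010829 × [bracket] = (1361/π) × 1.010829 × 1.103190 = 483.10 W/m².
Daily total = Q̄ × 24.00 h × 3600 s/h = 483.10 × 24.00 × 3600 / 10⁶ = 41.74 MJ/m².

41.7 MJ/m²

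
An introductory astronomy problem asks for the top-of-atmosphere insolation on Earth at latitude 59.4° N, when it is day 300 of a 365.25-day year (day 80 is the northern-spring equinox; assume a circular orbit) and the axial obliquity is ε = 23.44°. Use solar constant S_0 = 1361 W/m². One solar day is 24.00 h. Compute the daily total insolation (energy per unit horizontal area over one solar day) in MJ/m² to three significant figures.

8.05 MJ/m²

Solar longitude: L_s = 360° × (300 − 80)/365.25 = 216.838°.
sin δ = sin 23.44° × sin 216.838° = -0.23849, so δ = -13.798°.
cos h₀ = −tan(+59.4°) tan(-13.798°) = 0.4153, h₀ = 1.1426 rad.
Bracket: h₀ sin ϕ sin δ + cos ϕ cos δ sin h₀ = 1.1426×0.86074×-0.23849 + 0.50904×0.97114×0.90970 = -0.234551 + 0.449709 = 0.215158.
Q̄ = (S_0/π) × [bracket] = (1361/π) × 0.215158 = 93.211 W/m².
Daily total = Q̄ × 24.00 h × 3600 s/h = 93.211 × 24.00 × 3600 / 10⁶ = 8.053 MJ/m².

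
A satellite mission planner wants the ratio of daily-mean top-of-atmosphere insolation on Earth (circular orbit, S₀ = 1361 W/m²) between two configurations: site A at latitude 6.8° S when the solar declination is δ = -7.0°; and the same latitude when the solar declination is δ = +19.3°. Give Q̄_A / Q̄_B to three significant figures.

Q̄_A / Q̄_B ≈ 1.15

— Configuration A (φ=-6.8°):
cos H₀ = −tan(-6.8°) tan(-7.000°) = -0.0146, H₀ = 1.5854 rad.
Bracket: H₀ sin φ sin δ + cos φ cos δ sin H₀ = 1.5854×-0.11840×-0.12187 + 0.99297×0.99255×0.99989 = 0.022876 + 0.985464 = 1.008340.
Q̄ = (S₀/π) × [bracket] = (1361/π) × 1.008340 = 436.83 W/m².
— Configuration B (φ=-6.8°):
cos H₀ = −tan(-6.8°) tan(+19.300°) = 0.0418, H₀ = 1.5290 rad.
Bracket: H₀ sin φ sin δ + cos φ cos δ sin H₀ = 1.5290×-0.11840×0.33051 + 0.99297×0.94380×0.99913 = -0.059833 + 0.936350 = 0.876517.
Q̄ = (S₀/π) × [bracket] = (1361/π) × 0.876517 = 379.72 W/m².
Ratio Q̄_A / Q̄_B = 436.83 / 379.72 = 1.150.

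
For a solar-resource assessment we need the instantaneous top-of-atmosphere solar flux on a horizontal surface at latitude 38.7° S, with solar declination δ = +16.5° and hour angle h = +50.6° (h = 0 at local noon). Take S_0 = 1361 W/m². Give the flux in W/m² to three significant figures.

cos θ_z = sin ϕ sin δ + cos ϕ cos δ cos h = -0.177579 + 0.474964 = 0.297385.
Flux = S_0 · cos θ_z = 1361 × 0.297385 = 404.7 W/m².

405 W/m²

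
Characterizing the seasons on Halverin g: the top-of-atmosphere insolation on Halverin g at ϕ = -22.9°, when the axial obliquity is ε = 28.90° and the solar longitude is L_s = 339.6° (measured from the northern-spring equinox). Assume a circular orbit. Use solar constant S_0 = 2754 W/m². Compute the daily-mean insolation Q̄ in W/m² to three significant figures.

Q̄ ≈ 888 W/m²

Solar declination: sin δ = sin ε · sin L_s = sin 28.90° × sin 339.6° = -0.16846, so δ = -9.698°.
cos h₀ = −tan(-22.9°) tan(-9.698°) = -0.0722, h₀ = 1.6431 rad.
Bracket: h₀ sin ϕ sin δ + cos ϕ cos δ sin h₀ = 1.6431×-0.38912×-0.16846 + 0.92119×0.98571×0.99739 = 0.107707 + 0.905656 = 1.013363.
Q̄ = (S_0/π) × [bracket] = (2754/π) × 1.013363 = 888.3 W/m².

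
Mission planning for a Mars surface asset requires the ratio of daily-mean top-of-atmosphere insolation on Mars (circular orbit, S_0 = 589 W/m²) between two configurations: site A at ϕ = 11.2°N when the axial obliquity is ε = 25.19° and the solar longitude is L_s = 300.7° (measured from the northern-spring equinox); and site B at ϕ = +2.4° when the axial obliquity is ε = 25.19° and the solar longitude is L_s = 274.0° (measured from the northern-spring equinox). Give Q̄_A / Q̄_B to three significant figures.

Q̄_A / Q̄_B ≈ 0.917

— Configuration A (ϕ=+11.2°):
Solar declination: sin δ = sin ε · sin L_s = sin 25.19° × sin 300.7° = -0.36597, so δ = -21.467°.
cos h₀ = −tan(+11.2°) tan(-21.467°) = 0.0779, h₀ = 1.4929 rad.
Bracket: h₀ sin ϕ sin δ + cos ϕ cos δ sin h₀ = 1.4929×0.19423×-0.36597 + 0.98096×0.93063×0.99696 = -0.106119 + 0.910136 = 0.804017.
Q̄ = (S_0/π) × [bracket] = (589/π) × 0.804017 = 150.74 W/m².
— Configuration B (ϕ=+2.4°):
Solar declination: sin δ = sin ε · sin L_s = sin 25.19° × sin 274.0° = -0.42458, so δ = -25.124°.
cos h₀ = −tan(+2.4°) tan(-25.124°) = 0.0197, h₀ = 1.5511 rad.
Bracket: h₀ sin ϕ sin δ + cos ϕ cos δ sin h₀ = 1.5511×0.04188×-0.42458 + 0.99912×0.90539×0.99981 = -0.027581 + 0.904421 = 0.876840.
Q̄ = (S_0/π) × [bracket] = (589/π) × 0.876840 = 164.39 W/m².
Ratio Q̄_A / Q̄_B = 150.74 / 164.39 = 0.9170.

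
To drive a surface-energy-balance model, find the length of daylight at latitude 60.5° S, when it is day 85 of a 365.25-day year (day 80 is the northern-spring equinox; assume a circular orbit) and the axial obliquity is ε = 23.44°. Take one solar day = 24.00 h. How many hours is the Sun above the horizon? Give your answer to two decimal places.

Solar longitude: λ_s = 360° × (85 − 80)/365.25 = 4.928°.
sin δ = sin 23.44° × sin 4.928° = 0.03417, so δ = +1.958°.
cos H₀ = −tan φ · tan δ = −tan(-60.5°) × tan(+1.958°) = 0.0604, so H₀ = 1.5103 rad = 86.54°.
Daylight = 2H₀/(2π) × 24.00 h = (1.5103/π) × 24.00 = 11.54 h.

11.54 h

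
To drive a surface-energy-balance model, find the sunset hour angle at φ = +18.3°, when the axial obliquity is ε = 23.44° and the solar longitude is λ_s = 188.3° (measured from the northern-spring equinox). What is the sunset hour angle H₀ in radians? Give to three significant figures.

Solar declination: sin δ = sin ε · sin λ_s = sin 23.44° × sin 188.3° = -0.05742, so δ = -3.292°.
cos H₀ = −tan φ · tan δ = −tan(+18.3°) × tan(-3.292°) = 0.0190, so H₀ = 1.5518 rad = 88.91°.

H₀ = 1.55 rad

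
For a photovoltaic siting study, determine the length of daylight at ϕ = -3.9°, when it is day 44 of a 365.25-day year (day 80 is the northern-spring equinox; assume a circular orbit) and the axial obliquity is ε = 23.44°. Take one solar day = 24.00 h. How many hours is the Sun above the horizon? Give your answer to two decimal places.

Solar longitude: L_s = 360° × (44 − 80)/365.25 = -35.483°, i.e. -35.483° + 360° = 324.517°.
sin δ = sin 23.44° × sin 324.517° = -0.23090, so δ = -13.350°.
cos h₀ = −tan ϕ · tan δ = −tan(-3.9°) × tan(-13.350°) = -0.0162, so h₀ = 1.5870 rad = 90.93°.
Daylight = 2h₀/(2π) × 24.00 h = (1.5870/π) × 24.00 = 12.12 h.

12.12 h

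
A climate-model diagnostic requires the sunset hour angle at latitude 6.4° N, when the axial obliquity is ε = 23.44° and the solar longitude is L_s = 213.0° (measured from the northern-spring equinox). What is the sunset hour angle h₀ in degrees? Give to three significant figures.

Solar declination: sin δ = sin ε · sin L_s = sin 23.44° × sin 213.0° = -0.21665, so δ = -12.512°.
cos h₀ = −tan ϕ · tan δ = −tan(+6.4°) × tan(-12.512°) = 0.0249, so h₀ = 1.5459 rad = 88.57°.

h₀ = 88.6°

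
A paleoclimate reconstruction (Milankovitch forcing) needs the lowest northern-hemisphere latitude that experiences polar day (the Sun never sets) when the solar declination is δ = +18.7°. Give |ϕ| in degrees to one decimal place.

|ϕ| = 71.3°

Polar day requires cos h₀ = −tan ϕ tan δ ≤ −1, i.e. tan ϕ tan δ ≥ 1.
The boundary is |tan ϕ| · |tan δ| = 1, so |ϕ| = 90° − |δ| = 90° − 18.7° = 71.3° in the northern hemisphere.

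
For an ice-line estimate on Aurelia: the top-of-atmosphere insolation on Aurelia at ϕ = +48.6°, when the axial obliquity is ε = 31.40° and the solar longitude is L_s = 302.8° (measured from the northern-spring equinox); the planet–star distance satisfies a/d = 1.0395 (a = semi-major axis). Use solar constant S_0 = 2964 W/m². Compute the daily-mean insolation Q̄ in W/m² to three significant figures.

Solar declination: sin δ = sin ε · sin L_s = sin 31.40° × sin 302.8° = -0.43794, so δ = -25.973°.
cos h₀ = −tan(+48.6°) tan(-25.973°) = 0.5526, h₀ = 0.9854 rad.
Bracket: h₀ sin ϕ sin δ + cos ϕ cos δ sin h₀ = 0.9854×0.75011×-0.43794 + 0.66131×0.89900×0.83348 = -0.323707 + 0.495519 = 0.171812.
Inverse-square distance factor (a/d)² = 1.0395² = 1.080560.
Q̄ = (S_0/π) × 1.080560 × [bracket] = (2964/π) × 1.080560 × 0.171812 = 175.2 W/m².

Q̄ ≈ 175 W/m²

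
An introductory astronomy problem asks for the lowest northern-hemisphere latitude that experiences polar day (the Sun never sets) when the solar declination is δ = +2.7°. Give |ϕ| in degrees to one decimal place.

Polar day requires cos h₀ = −tan ϕ tan δ ≤ −1, i.e. tan ϕ tan δ ≥ 1.
The boundary is |tan ϕ| · |tan δ| = 1, so |ϕ| = 90° − |δ| = 90° − 2.7° = 87.3° in the northern hemisphere.

|ϕ| = 87.3°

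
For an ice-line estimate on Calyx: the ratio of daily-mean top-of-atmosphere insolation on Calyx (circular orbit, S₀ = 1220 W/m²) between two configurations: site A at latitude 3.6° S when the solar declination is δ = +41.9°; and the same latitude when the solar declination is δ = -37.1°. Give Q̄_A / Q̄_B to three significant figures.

— Configuration A (φ=-3.6°):
cos H₀ = −tan(-3.6°) tan(+41.900°) = 0.0565, H₀ = 1.5143 rad.
Bracket: H₀ sin φ sin δ + cos φ cos δ sin H₀ = 1.5143×-0.06279×0.66783 + 0.99803×0.74431×0.99841 = -0.063499 + 0.741663 = 0.678164.
Q̄ = (S₀/π) × [bracket] = (1220/π) × 0.678164 = 263.36 W/m².
— Configuration B (φ=-3.6°):
cos H₀ = −tan(-3.6°) tan(-37.100°) = -0.0476, H₀ = 1.6184 rad.
Bracket: H₀ sin φ sin δ + cos φ cos δ sin H₀ = 1.6184×-0.06279×-0.60321 + 0.99803×0.79758×0.99887 = 0.061298 + 0.795109 = 0.856407.
Q̄ = (S₀/π) × [bracket] = (1220/π) × 0.856407 = 332.58 W/m².
Ratio Q̄_A / Q̄_B = 263.36 / 332.58 = 0.7919.

Q̄_A / Q̄_B ≈ 0.792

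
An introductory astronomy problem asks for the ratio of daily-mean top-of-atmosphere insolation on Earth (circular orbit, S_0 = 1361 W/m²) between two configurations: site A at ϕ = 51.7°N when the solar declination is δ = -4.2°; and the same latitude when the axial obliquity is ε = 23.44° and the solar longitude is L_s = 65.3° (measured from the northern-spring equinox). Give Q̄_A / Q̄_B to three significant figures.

Q̄_A / Q̄_B ≈ 0.485

— Configuration A (ϕ=+51.7°):
cos h₀ = −tan(+51.7°) tan(-4.200°) = 0.0930, h₀ = 1.4777 rad.
Bracket: h₀ sin ϕ sin δ + cos ϕ cos δ sin h₀ = 1.4777×0.78478×-0.07324 + 0.61978×0.99731×0.99567 = -0.084934 + 0.615436 = 0.530502.
Q̄ = (S_0/π) × [bracket] = (1361/π) × 0.530502 = 229.82 W/m².
— Configuration B (ϕ=+51.7°):
Solar declination: sin δ = sin ε · sin L_s = sin 23.44° × sin 65.3° = 0.36139, so δ = +21.186°.
cos h₀ = −tan(+51.7°) tan(+21.186°) = -0.4908, h₀ = 2.0838 rad.
Bracket: h₀ sin ϕ sin δ + cos ϕ cos δ sin h₀ = 2.0838×0.78478×0.36139 + 0.61978×0.93241×0.87129 = 0.590990 + 0.503509 = 1.094499.
Q̄ = (S_0/π) × [bracket] = (1361/π) × 1.094499 = 474.16 W/m².
Ratio Q̄_A / Q̄_B = 229.82 / 474.16 = 0.4847.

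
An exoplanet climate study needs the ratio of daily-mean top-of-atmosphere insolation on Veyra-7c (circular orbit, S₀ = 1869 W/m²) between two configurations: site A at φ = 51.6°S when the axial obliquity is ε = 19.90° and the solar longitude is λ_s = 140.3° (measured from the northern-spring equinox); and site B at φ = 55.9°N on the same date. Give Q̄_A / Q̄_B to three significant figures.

— Configuration A (φ=-51.6°):
Solar declination: sin δ = sin ε · sin λ_s = sin 19.90° × sin 140.3° = 0.21742, so δ = +12.558°.
cos H₀ = −tan(-51.6°) tan(+12.558°) = 0.2810, H₀ = 1.2859 rad.
Bracket: H₀ sin φ sin δ + cos φ cos δ sin H₀ = 1.2859×-0.78369×0.21742 + 0.62115×0.97608×0.95970 = -0.219104 + 0.581859 = 0.362755.
Q̄ = (S₀/π) × [bracket] = (1869/π) × 0.362755 = 215.81 W/m².
— Configuration B (φ=+55.9°):
cos H₀ = −tan(+55.9°) tan(+12.558°) = -0.3290, H₀ = 1.9060 rad.
Bracket: H₀ sin φ sin δ + cos φ cos δ sin H₀ = 1.9060×0.82806×0.21742 + 0.56064×0.97608×0.94433 = 0.343150 + 0.516765 = 0.859915.
Q̄ = (S₀/π) × [bracket] = (1869/π) × 0.859915 = 511.58 W/m².
Ratio Q̄_A / Q̄_B = 215.81 / 511.58 = 0.4218.

Q̄_A / Q̄_B ≈ 0.422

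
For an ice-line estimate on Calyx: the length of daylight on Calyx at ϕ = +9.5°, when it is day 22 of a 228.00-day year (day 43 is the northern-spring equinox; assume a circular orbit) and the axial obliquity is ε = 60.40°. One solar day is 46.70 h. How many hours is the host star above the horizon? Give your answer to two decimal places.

22.00 h

Solar longitude: L_s = 360° × (22 − 43)/228.00 = -33.158°, i.e. -33.158° + 360° = 326.842°.
sin δ = sin 60.40° × sin 326.842° = -0.47557, so δ = -28.396°.
cos h₀ = −tan ϕ · tan δ = −tan(+9.5°) × tan(-28.396°) = 0.0905, so h₀ = 1.4802 rad = 84.81°.
Daylight = 2h₀/(2π) × 46.70 h = (1.4802/π) × 46.70 = 22.00 h.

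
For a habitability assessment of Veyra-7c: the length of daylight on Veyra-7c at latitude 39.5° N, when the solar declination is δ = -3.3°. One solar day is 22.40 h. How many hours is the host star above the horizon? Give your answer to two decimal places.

cos H₀ = −tan φ · tan δ = −tan(+39.5°) × tan(-3.300°) = 0.0475, so H₀ = 1.5232 rad = 87.28°.
Daylight = 2H₀/(2π) × 22.40 h = (1.5232/π) × 22.40 = 10.86 h.

10.86 h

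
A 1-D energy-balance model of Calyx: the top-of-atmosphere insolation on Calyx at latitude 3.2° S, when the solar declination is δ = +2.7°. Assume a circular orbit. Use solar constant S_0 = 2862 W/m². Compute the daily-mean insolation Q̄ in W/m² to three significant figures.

Q̄ ≈ 905 W/m²

cos h₀ = −tan(-3.2°) tan(+2.700°) = 0.0026, h₀ = 1.5682 rad.
Bracket: h₀ sin ϕ sin δ + cos ϕ cos δ sin h₀ = 1.5682×-0.05582×0.04711 + 0.99844×0.99889×1.00000 = -0.004124 + 0.997332 = 0.993208.
Q̄ = (S_0/π) × [bracket] = (2862/π) × 0.993208 = 904.8 W/m².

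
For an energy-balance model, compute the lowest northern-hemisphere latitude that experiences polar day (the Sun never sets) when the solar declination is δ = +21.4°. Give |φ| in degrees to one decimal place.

Polar day requires cos H₀ = −tan φ tan δ ≤ −1, i.e. tan φ tan δ ≥ 1.
The boundary is |tan φ| · |tan δ| = 1, so |φ| = 90° − |δ| = 90° − 21.4° = 68.6° in the northern hemisphere.

|φ| = 68.6°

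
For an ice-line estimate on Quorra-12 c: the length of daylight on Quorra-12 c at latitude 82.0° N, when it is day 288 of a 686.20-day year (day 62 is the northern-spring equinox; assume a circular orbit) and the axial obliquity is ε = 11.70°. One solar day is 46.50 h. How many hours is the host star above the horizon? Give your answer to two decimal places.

46.50 h

Solar longitude: λ_s = 360° × (288 − 62)/686.20 = 118.566°.
sin δ = sin 11.70° × sin 118.566° = 0.17810, so δ = +10.259°.
Sunrise equation: cos H₀ = −tan φ · tan δ = -1.2878 ≤ −1, so the host star never sets (polar day) and H₀ = π.
Daylight = 2H₀/(2π) × 46.50 h = (3.1416/π) × 46.50 = 46.50 h.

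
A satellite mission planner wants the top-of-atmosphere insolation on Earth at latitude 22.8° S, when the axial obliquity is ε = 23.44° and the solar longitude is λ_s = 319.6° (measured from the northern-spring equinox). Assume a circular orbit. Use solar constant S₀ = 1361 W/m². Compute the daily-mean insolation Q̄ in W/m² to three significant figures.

Solar declination: sin δ = sin ε · sin λ_s = sin 23.44° × sin 319.6° = -0.25781, so δ = -14.940°.
cos H₀ = −tan(-22.8°) tan(-14.940°) = -0.1122, H₀ = 1.6832 rad.
Bracket: H₀ sin φ sin δ + cos φ cos δ sin H₀ = 1.6832×-0.38752×-0.25781 + 0.92186×0.96619×0.99369 = 0.168163 + 0.885072 = 1.053235.
Q̄ = (S₀/π) × [bracket] = (1361/π) × 1.053235 = 456.3 W/m².

Q̄ ≈ 456 W/m²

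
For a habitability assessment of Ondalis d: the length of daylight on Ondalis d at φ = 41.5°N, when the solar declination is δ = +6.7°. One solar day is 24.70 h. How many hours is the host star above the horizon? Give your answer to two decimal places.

cos H₀ = −tan φ · tan δ = −tan(+41.5°) × tan(+6.700°) = -0.1039, so H₀ = 1.6749 rad = 95.97°.
Daylight = 2H₀/(2π) × 24.70 h = (1.6749/π) × 24.70 = 13.17 h.

13.17 h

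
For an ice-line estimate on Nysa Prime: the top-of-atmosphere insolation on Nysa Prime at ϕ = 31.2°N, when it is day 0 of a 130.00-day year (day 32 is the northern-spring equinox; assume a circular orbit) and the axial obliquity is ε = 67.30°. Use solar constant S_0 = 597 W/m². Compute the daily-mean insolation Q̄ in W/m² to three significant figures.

Solar longitude: L_s = 360° × (0 − 32)/130.00 = -88.615°, i.e. -88.615° + 360° = 271.385°.
sin δ = sin 67.30° × sin 271.385° = -0.92227, so δ = -67.260°.
cos h₀ = −tan(+31.2°) tan(-67.260°) = 1.4450 ≥ 1 ⇒ polar night, h₀ = 0 and Q̄ = 0.

Q̄ ≈ 0.00 W/m²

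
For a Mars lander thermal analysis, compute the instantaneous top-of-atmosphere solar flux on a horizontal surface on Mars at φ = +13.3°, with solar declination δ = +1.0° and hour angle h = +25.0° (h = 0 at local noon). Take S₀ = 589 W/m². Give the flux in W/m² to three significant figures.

522 W/m²

cos θ_z = sin φ sin δ + cos φ cos δ cos h = 0.004015 + 0.881865 = 0.885880.
Flux = S₀ · cos θ_z = 589 × 0.885880 = 521.8 W/m².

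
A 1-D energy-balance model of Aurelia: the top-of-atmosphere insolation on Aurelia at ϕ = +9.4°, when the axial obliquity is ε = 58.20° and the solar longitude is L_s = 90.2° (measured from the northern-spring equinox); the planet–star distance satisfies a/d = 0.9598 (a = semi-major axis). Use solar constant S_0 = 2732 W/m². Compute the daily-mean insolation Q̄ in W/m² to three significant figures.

Solar declination: sin δ = sin ε · sin L_s = sin 58.20° × sin 90.2° = 0.84989, so δ = +58.199°.
cos h₀ = −tan(+9.4°) tan(+58.199°) = -0.2670, h₀ = 1.8411 rad.
Bracket: h₀ sin ϕ sin δ + cos ϕ cos δ sin h₀ = 1.8411×0.16333×0.84989 + 0.98657×0.52696×0.96370 = 0.255568 + 0.501011 = 0.756579.
Inverse-square distance factor (a/d)² = 0.9598² = 0.921216.
Q̄ = (S_0/π) × 0.921216 × [bracket] = (2732/π) × 0.921216 × 0.756579 = 606.1 W/m².

Q̄ ≈ 606 W/m²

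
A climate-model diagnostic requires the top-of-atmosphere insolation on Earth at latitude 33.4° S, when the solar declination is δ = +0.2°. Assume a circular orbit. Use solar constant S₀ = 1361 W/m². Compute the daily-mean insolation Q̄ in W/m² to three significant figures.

Q̄ ≈ 360 W/m²

cos H₀ = −tan(-33.4°) tan(+0.200°) = 0.0023, H₀ = 1.5685 rad.
Bracket: H₀ sin φ sin δ + cos φ cos δ sin H₀ = 1.5685×-0.55048×0.00349 + 0.83485×0.99999×1.00000 = -0.003013 + 0.834842 = 0.831829.
Q̄ = (S₀/π) × [bracket] = (1361/π) × 0.831829 = 360.4 W/m².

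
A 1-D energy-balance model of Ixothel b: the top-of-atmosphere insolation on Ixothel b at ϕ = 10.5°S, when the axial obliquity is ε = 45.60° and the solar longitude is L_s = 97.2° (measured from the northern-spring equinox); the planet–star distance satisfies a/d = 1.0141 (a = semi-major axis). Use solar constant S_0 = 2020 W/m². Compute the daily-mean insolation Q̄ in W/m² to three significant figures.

Q̄ ≈ 332 W/m²

Solar declination: sin δ = sin ε · sin L_s = sin 45.60° × sin 97.2° = 0.70884, so δ = +45.141°.
cos h₀ = −tan(-10.5°) tan(+45.141°) = 0.1863, h₀ = 1.3835 rad.
Bracket: h₀ sin ϕ sin δ + cos ϕ cos δ sin h₀ = 1.3835×-0.18224×0.70884 + 0.98325×0.70537×0.98250 = -0.178719 + 0.681418 = 0.502699.
Inverse-square distance factor (a/d)² = 1.0141² = 1.028399.
Q̄ = (S_0/π) × 1.028399 × [bracket] = (2020/π) × 1.028399 × 0.502699 = 332.4 W/m².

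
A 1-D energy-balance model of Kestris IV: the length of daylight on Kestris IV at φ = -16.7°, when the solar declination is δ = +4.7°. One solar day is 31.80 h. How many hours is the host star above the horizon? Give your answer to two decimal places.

cos H₀ = −tan φ · tan δ = −tan(-16.7°) × tan(+4.700°) = 0.0247, so H₀ = 1.5461 rad = 88.59°.
Daylight = 2H₀/(2π) × 31.80 h = (1.5461/π) × 31.80 = 15.65 h.

15.65 h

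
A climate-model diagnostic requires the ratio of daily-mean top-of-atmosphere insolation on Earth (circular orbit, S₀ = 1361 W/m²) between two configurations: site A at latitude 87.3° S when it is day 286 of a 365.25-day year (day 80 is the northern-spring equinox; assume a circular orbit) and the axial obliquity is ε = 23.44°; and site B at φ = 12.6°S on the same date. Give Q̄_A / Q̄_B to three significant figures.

Q̄_A / Q̄_B ≈ 0.480

— Configuration A (φ=-87.3°):
Solar longitude: λ_s = 360° × (286 − 80)/365.25 = 203.039°.
sin δ = sin 23.44° × sin 203.039° = -0.15568, so δ = -8.956°.
cos H₀ = −tan(-87.3°) tan(-8.956°) = -3.3419 ≤ −1 ⇒ polar day, H₀ = π.
Bracket: H₀ sin φ sin δ + cos φ cos δ sin H₀ = 3.1416×-0.99889×-0.15568 + 0.04711×0.98781×0.00000 = 0.488541 + 0.000000 = 0.488541.
Q̄ = (S₀/π) × [bracket] = (1361/π) × 0.488541 = 211.65 W/m².
— Configuration B (φ=-12.6°):
cos H₀ = −tan(-12.6°) tan(-8.956°) = -0.0352, H₀ = 1.6060 rad.
Bracket: H₀ sin φ sin δ + cos φ cos δ sin H₀ = 1.6060×-0.21814×-0.15568 + 0.97592×0.98781×0.99938 = 0.054540 + 0.963426 = 1.017966.
Q̄ = (S₀/π) × [bracket] = (1361/π) × 1.017966 = 441.00 W/m².
Ratio Q̄_A / Q̄_B = 211.65 / 441.00 = 0.4799.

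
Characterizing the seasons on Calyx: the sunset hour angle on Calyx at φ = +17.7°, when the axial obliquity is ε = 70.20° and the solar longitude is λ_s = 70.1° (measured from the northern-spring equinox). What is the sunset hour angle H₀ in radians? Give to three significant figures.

H₀ = 2.22 rad

Solar declination: sin δ = sin ε · sin λ_s = sin 70.20° × sin 70.1° = 0.88470, so δ = +62.215°.
cos H₀ = −tan φ · tan δ = −tan(+17.7°) × tan(+62.215°) = -0.6057, so H₀ = 2.2214 rad = 127.28°.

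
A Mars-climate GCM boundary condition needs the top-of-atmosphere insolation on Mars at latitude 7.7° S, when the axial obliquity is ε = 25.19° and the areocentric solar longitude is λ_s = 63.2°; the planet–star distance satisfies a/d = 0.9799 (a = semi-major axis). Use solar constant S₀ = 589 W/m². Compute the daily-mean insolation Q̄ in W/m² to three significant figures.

sin δ = sin 25.19° × sin 63.2° = 0.37990, so δ = +22.328°.
cos H₀ = −tan(-7.7°) tan(+22.328°) = 0.0555, H₀ = 1.5152 rad.
Bracket: H₀ sin φ sin δ + cos φ cos δ sin H₀ = 1.5152×-0.13399×0.37990 + 0.99098×0.92503×0.99846 = -0.077128 + 0.915275 = 0.838147.
Inverse-square distance factor (a/d)² = 0.9799² = 0.960204.
Q̄ = (S₀/π) × 0.960204 × [bracket] = (589/π) × 0.960204 × 0.838147 = 150.9 W/m².

Q̄ ≈ 151 W/m²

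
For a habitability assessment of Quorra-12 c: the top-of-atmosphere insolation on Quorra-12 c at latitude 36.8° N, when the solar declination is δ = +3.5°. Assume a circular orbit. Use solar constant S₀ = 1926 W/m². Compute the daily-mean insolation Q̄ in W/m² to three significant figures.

cos H₀ = −tan(+36.8°) tan(+3.500°) = -0.0458, H₀ = 1.6166 rad.
Bracket: H₀ sin φ sin δ + cos φ cos δ sin H₀ = 1.6166×0.59902×0.06105 + 0.80073×0.99813×0.99895 = 0.059119 + 0.798393 = 0.857512.
Q̄ = (S₀/π) × [bracket] = (1926/π) × 0.857512 = 525.7 W/m².

Q̄ ≈ 526 W/m²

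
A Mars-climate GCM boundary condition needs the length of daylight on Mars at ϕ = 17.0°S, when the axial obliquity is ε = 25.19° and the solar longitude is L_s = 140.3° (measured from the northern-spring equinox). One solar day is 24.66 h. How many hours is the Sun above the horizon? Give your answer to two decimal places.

Solar declination: sin δ = sin ε · sin L_s = sin 25.19° × sin 140.3° = 0.27187, so δ = +15.776°.
cos h₀ = −tan ϕ · tan δ = −tan(-17.0°) × tan(+15.776°) = 0.0864, so h₀ = 1.4843 rad = 85.04°.
Daylight = 2h₀/(2π) × 24.66 h = (1.4843/π) × 24.66 = 11.65 h.

11.65 h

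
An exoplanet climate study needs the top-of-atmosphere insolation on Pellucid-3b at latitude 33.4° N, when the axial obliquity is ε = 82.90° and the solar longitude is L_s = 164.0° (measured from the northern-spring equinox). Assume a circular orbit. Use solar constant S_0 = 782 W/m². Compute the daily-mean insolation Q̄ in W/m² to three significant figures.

Solar declination: sin δ = sin ε · sin L_s = sin 82.90° × sin 164.0° = 0.27352, so δ = +15.874°.
cos h₀ = −tan(+33.4°) tan(+15.874°) = -0.1875, h₀ = 1.7594 rad.
Bracket: h₀ sin ϕ sin δ + cos ϕ cos δ sin h₀ = 1.7594×0.55048×0.27352 + 0.83485×0.96187×0.98226 = 0.264908 + 0.788772 = 1.053680.
Q̄ = (S_0/π) × [bracket] = (782/π) × 1.053680 = 262.3 W/m².

Q̄ ≈ 262 W/m²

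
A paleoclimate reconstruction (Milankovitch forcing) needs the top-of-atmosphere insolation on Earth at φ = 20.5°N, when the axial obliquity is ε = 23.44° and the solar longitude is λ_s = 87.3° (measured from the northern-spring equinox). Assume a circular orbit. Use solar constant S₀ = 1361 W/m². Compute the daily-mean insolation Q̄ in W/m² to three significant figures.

Solar declination: sin δ = sin ε · sin λ_s = sin 23.44° × sin 87.3° = 0.39735, so δ = +23.412°.
cos H₀ = −tan(+20.5°) tan(+23.412°) = -0.1619, H₀ = 1.7334 rad.
Bracket: H₀ sin φ sin δ + cos φ cos δ sin H₀ = 1.7334×0.35021×0.39735 + 0.93667×0.91767×0.98681 = 0.241213 + 0.848216 = 1.089429.
Q̄ = (S₀/π) × [bracket] = (1361/π) × 1.089429 = 472.0 W/m².

Q̄ ≈ 472 W/m²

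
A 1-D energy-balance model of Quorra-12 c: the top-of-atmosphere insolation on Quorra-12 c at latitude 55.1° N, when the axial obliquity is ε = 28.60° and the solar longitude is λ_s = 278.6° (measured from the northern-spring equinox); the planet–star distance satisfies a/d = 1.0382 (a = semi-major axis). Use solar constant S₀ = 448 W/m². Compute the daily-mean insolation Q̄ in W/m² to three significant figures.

Q̄ ≈ 8.14 W/m²

Solar declination: sin δ = sin ε · sin λ_s = sin 28.60° × sin 278.6° = -0.47331, so δ = -28.249°.
cos H₀ = −tan(+55.1°) tan(-28.249°) = 0.7702, H₀ = 0.6916 rad.
Bracket: H₀ sin φ sin δ + cos φ cos δ sin H₀ = 0.6916×0.82015×-0.47331 + 0.57215×0.88090×0.63779 = -0.268469 + 0.321451 = 0.052982.
Inverse-square distance factor (a/d)² = 1.0382² = 1.077859.
Q̄ = (S₀/π) × 1.077859 × [bracket] = (448/π) × 1.077859 × 0.052982 = 8.144 W/m².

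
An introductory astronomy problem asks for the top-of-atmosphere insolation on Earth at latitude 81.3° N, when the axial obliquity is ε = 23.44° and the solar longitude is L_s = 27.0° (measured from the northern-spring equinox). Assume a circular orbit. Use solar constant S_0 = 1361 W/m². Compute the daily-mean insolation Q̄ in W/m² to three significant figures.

Solar declination: sin δ = sin ε · sin L_s = sin 23.44° × sin 27.0° = 0.18059, so δ = +10.404°.
cos h₀ = −tan(+81.3°) tan(+10.404°) = -1.1999 ≤ −1 ⇒ polar day, h₀ = π.
Bracket: h₀ sin ϕ sin δ + cos ϕ cos δ sin h₀ = 3.1416×0.98849×0.18059 + 0.15126×0.98356×0.00000 = 0.560811 + 0.000000 = 0.560811.
Q̄ = (S_0/π) × [bracket] = (1361/π) × 0.560811 = 243.0 W/m².

Q̄ ≈ 243 W/m²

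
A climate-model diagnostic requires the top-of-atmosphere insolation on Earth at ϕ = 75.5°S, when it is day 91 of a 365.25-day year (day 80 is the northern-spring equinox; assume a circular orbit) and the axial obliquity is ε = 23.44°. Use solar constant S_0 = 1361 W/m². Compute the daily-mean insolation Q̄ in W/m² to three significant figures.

Solar longitude: L_s = 360° × (91 − 80)/365.25 = 10.842°.
sin δ = sin 23.44° × sin 10.842° = 0.07482, so δ = +4.291°.
cos h₀ = −tan(-75.5°) tan(+4.291°) = 0.2901, h₀ = 1.2764 rad.
Bracket: h₀ sin ϕ sin δ + cos ϕ cos δ sin h₀ = 1.2764×-0.96815×0.07482 + 0.25038×0.99720×0.95699 = -0.092459 + 0.238940 = 0.146481.
Q̄ = (S_0/π) × [bracket] = (1361/π) × 0.146481 = 63.46 W/m².

Q̄ ≈ 63.5 W/m²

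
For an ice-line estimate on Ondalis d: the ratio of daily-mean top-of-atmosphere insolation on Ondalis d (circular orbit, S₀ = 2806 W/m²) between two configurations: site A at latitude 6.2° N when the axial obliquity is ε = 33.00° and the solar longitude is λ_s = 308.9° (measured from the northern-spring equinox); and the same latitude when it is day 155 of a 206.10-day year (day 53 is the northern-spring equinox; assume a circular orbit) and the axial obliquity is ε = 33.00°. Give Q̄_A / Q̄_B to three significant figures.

Q̄_A / Q̄_B ≈ 0.832

— Configuration A (φ=+6.2°):
Solar declination: sin δ = sin ε · sin λ_s = sin 33.00° × sin 308.9° = -0.42386, so δ = -25.079°.
cos H₀ = −tan(+6.2°) tan(-25.079°) = 0.0508, H₀ = 1.5199 rad.
Bracket: H₀ sin φ sin δ + cos φ cos δ sin H₀ = 1.5199×0.10800×-0.42386 + 0.99415×0.90573×0.99871 = -0.069576 + 0.899270 = 0.829694.
Q̄ = (S₀/π) × [bracket] = (2806/π) × 0.829694 = 741.06 W/m².
— Configuration B (φ=+6.2°):
Solar longitude: λ_s = 360° × (155 − 53)/206.10 = 178.166°.
sin δ = sin 33.00° × sin 178.166° = 0.01743, so δ = +0.999°.
cos H₀ = −tan(+6.2°) tan(+0.999°) = -0.0019, H₀ = 1.5727 rad.
Bracket: H₀ sin φ sin δ + cos φ cos δ sin H₀ = 1.5727×0.10800×0.01743 + 0.99415×0.99985×1.00000 = 0.002961 + 0.994001 = 0.996962.
Q̄ = (S₀/π) × [bracket] = (2806/π) × 0.996962 = 890.46 W/m².
Ratio Q̄_A / Q̄_B = 741.06 / 890.46 = 0.8322.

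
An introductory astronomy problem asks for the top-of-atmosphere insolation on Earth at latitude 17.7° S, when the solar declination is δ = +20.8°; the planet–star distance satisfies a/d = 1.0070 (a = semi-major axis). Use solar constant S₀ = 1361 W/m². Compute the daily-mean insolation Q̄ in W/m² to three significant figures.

Q̄ ≈ 320 W/m²

cos H₀ = −tan(-17.7°) tan(+20.800°) = 0.1212, H₀ = 1.4493 rad.
Bracket: H₀ sin φ sin δ + cos φ cos δ sin H₀ = 1.4493×-0.30403×0.35511 + 0.95266×0.93483×0.99262 = -0.156472 + 0.884003 = 0.727531.
Inverse-square distance factor (a/d)² = 1.0070² = 1.014049.
Q̄ = (S₀/π) × 1.014049 × [bracket] = (1361/π) × 1.014049 × 0.727531 = 319.6 W/m².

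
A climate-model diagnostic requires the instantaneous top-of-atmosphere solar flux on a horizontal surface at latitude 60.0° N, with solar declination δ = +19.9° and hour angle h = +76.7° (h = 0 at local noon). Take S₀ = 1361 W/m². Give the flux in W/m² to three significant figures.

cos θ_z = sin φ sin δ + cos φ cos δ cos h = 0.294777 + 0.108157 = 0.402934.
Flux = S₀ · cos θ_z = 1361 × 0.402934 = 548.4 W/m².

548 W/m²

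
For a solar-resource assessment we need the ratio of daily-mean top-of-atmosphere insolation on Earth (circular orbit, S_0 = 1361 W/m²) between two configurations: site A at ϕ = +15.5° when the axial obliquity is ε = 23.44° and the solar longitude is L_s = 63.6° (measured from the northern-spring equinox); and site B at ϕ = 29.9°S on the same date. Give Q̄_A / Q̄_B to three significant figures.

Q̄_A / Q̄_B ≈ 1.92

— Configuration A (ϕ=+15.5°):
Solar declination: sin δ = sin ε · sin L_s = sin 23.44° × sin 63.6° = 0.35630, so δ = +20.873°.
cos h₀ = −tan(+15.5°) tan(+20.873°) = -0.1058, h₀ = 1.6767 rad.
Bracket: h₀ sin ϕ sin δ + cos ϕ cos δ sin h₀ = 1.6767×0.26724×0.35630 + 0.96363×0.93437×0.99439 = 0.159651 + 0.895336 = 1.054987.
Q̄ = (S_0/π) × [bracket] = (1361/π) × 1.054987 = 457.04 W/m².
— Configuration B (ϕ=-29.9°):
cos h₀ = −tan(-29.9°) tan(+20.873°) = 0.2193, h₀ = 1.3497 rad.
Bracket: h₀ sin ϕ sin δ + cos ϕ cos δ sin h₀ = 1.3497×-0.49849×0.35630 + 0.86690×0.93437×0.97566 = -0.239723 + 0.790290 = 0.550567.
Q̄ = (S_0/π) × [bracket] = (1361/π) × 0.550567 = 238.52 W/m².
Ratio Q̄_A / Q̄_B = 457.04 / 238.52 = 1.916.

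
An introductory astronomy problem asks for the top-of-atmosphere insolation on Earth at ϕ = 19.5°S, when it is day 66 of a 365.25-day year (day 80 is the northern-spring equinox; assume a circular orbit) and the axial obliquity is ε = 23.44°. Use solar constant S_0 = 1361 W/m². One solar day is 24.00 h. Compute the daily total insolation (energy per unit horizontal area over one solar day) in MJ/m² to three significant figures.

Solar longitude: L_s = 360° × (66 − 80)/365.25 = -13.799°, i.e. -13.799° + 360° = 346.201°.
sin δ = sin 23.44° × sin 346.201° = -0.09488, so δ = -5.444°.
cos h₀ = −tan(-19.5°) tan(-5.444°) = -0.0338, h₀ = 1.6046 rad.
Bracket: h₀ sin ϕ sin δ + cos ϕ cos δ sin h₀ = 1.6046×-0.33381×-0.09488 + 0.94264×0.99549×0.99943 = 0.050821 + 0.937854 = 0.988675.
Q̄ = (S_0/π) × [bracket] = (1361/π) × 0.988675 = 428.31 W/m².
Daily total = Q̄ × 24.00 h × 3600 s/h = 428.31 × 24.00 × 3600 / 10⁶ = 37.01 MJ/m².

37.0 MJ/m²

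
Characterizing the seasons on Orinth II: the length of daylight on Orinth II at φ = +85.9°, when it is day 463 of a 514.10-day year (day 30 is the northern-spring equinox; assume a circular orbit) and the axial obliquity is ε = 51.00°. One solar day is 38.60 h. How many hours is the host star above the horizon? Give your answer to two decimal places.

0.00 h

Solar longitude: λ_s = 360° × (463 − 30)/514.10 = 303.209°.
sin δ = sin 51.00° × sin 303.209° = -0.65022, so δ = -40.558°.
cos H₀ = −tan φ · tan δ = 11.9395 ≥ 1, so the host star never rises (polar night) and H₀ = 0.
Daylight = 2H₀/(2π) × 38.60 h = (0.0000/π) × 38.60 = 0.00 h.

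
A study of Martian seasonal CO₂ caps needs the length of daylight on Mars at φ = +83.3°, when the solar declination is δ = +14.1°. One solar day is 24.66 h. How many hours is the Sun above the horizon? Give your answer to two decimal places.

24.66 h

Sunrise equation: cos H₀ = −tan φ · tan δ = -2.1382 ≤ −1, so the Sun never sets (polar day) and H₀ = π.
Daylight = 2H₀/(2π) × 24.66 h = (3.1416/π) × 24.66 = 24.66 h.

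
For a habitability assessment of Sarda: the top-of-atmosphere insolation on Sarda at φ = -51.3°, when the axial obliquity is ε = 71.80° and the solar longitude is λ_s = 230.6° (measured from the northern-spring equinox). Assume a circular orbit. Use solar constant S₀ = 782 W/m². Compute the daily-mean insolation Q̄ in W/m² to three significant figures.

Q̄ ≈ 448 W/m²

Solar declination: sin δ = sin ε · sin λ_s = sin 71.80° × sin 230.6° = -0.73408, so δ = -47.229°.
cos H₀ = −tan(-51.3°) tan(-47.229°) = -1.3493 ≤ −1 ⇒ polar day, H₀ = π.
Bracket: H₀ sin φ sin δ + cos φ cos δ sin H₀ = 3.1416×-0.78043×-0.73408 + 0.62524×0.67907×0.00000 = 1.799817 + 0.000000 = 1.799817.
Q̄ = (S₀/π) × [bracket] = (782/π) × 1.799817 = 448.0 W/m².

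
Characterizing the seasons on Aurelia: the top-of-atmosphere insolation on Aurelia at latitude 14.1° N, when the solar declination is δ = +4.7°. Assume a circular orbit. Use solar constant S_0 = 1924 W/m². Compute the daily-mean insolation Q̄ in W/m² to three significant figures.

Q̄ ≈ 611 W/m²

cos h₀ = −tan(+14.1°) tan(+4.700°) = -0.0207, h₀ = 1.5914 rad.
Bracket: h₀ sin ϕ sin δ + cos ϕ cos δ sin h₀ = 1.5914×0.24362×0.08194 + 0.96987×0.99664×0.99979 = 0.031768 + 0.966408 = 0.998176.
Q̄ = (S_0/π) × [bracket] = (1924/π) × 0.998176 = 611.3 W/m².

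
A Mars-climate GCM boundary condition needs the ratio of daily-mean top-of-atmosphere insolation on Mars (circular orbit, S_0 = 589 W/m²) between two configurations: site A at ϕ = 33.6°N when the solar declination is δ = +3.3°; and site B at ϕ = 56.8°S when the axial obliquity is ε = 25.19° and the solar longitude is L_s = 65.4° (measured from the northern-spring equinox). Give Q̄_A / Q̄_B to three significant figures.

Q̄_A / Q̄_B ≈ 8.47

— Configuration A (ϕ=+33.6°):
cos h₀ = −tan(+33.6°) tan(+3.300°) = -0.0383, h₀ = 1.6091 rad.
Bracket: h₀ sin ϕ sin δ + cos ϕ cos δ sin h₀ = 1.6091×0.55339×0.05756 + 0.83292×0.99834×0.99927 = 0.051255 + 0.830930 = 0.882185.
Q̄ = (S_0/π) × [bracket] = (589/π) × 0.882185 = 165.40 W/m².
— Configuration B (ϕ=-56.8°):
Solar declination: sin δ = sin ε · sin L_s = sin 25.19° × sin 65.4° = 0.38699, so δ = +22.767°.
cos h₀ = −tan(-56.8°) tan(+22.767°) = 0.6414, h₀ = 0.8745 rad.
Bracket: h₀ sin ϕ sin δ + cos ϕ cos δ sin h₀ = 0.8745×-0.83676×0.38699 + 0.54756×0.92208×0.76724 = -0.283179 + 0.387375 = 0.104196.
Q̄ = (S_0/π) × [bracket] = (589/π) × 0.104196 = 19.535 W/m².
Ratio Q̄_A / Q̄_B = 165.40 / 19.535 = 8.467.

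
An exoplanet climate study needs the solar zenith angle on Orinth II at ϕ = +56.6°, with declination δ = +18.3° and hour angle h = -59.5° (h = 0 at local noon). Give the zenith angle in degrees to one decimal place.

cos θ_z = sin ϕ sin δ + cos ϕ cos δ cos h = 0.262136 + 0.265260 = 0.527396.
θ_z = arccos(0.527396) = 58.2°.

θ_z = 58.2°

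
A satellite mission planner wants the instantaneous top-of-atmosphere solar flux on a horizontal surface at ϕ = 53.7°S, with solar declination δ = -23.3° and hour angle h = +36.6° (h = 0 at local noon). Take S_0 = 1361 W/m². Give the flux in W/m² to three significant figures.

cos θ_z = sin ϕ sin δ + cos ϕ cos δ cos h = 0.318781 + 0.436518 = 0.755299.
Flux = S_0 · cos θ_z = 1361 × 0.755299 = 1028 W/m².

1.03e+03 W/m²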